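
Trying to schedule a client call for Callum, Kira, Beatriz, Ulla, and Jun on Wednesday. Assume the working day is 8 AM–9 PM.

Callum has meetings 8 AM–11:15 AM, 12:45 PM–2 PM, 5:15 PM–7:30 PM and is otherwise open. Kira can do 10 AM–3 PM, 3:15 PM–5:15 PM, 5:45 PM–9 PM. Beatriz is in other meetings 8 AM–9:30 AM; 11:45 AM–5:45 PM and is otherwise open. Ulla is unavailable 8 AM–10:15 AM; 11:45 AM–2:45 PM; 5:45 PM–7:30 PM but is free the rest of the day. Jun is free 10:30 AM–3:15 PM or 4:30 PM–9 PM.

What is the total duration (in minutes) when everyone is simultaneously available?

Callum free: 11:15-12:45, 14:00-17:15, 19:30-21:00 (invert busy blocks within the working day).
Kira free: 10:00-15:00, 15:15-17:15, 17:45-21:00.
Beatriz free: 09:30-11:45, 17:45-21:00 (invert busy blocks within the working day).
Ulla free: 10:15-11:45, 14:45-17:45, 19:30-21:00 (invert busy blocks within the working day).
Jun free: 10:30-15:15, 16:30-21:00.
Callum ∩ Kira: 11:15-12:45, 14:00-15:00, 15:15-17:15, 19:30-21:00.
Callum ∩ Kira ∩ Beatriz: 11:15-11:45, 19:30-21:00.
Callum ∩ Kira ∩ Beatriz ∩ Ulla: 11:15-11:45, 19:30-21:00.
Callum ∩ Kira ∩ Beatriz ∩ Ulla ∩ Jun: 11:15-11:45, 19:30-21:00.
Summing the common windows: 30 + 90 = 120 minutes.

120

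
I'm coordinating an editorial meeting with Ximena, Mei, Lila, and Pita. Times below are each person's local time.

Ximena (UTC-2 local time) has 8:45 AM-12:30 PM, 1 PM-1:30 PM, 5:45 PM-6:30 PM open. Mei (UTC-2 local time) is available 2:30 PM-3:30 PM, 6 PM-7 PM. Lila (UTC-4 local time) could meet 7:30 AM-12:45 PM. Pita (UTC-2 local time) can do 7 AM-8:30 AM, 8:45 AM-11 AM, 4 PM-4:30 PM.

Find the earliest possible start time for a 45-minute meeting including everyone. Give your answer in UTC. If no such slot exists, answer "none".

none

Ximena in UTC: 10:45-14:30, 15:00-15:30, 19:45-20:30 (add 2h to convert from UTC-2).
Mei in UTC: 16:30-17:30, 20:00-21:00 (add 2h to convert from UTC-2).
Lila in UTC: 11:30-16:45 (add 4h to convert from UTC-4).
Pita in UTC: 09:00-10:30, 10:45-13:00, 18:00-18:30 (add 2h to convert from UTC-2).
Ximena ∩ Mei: 20:00-20:30.
Ximena ∩ Mei ∩ Lila: ∅.
Ximena ∩ Mei ∩ Lila ∩ Pita: ∅.
There is no time when everyone is free.
No common window is at least 45 minutes long.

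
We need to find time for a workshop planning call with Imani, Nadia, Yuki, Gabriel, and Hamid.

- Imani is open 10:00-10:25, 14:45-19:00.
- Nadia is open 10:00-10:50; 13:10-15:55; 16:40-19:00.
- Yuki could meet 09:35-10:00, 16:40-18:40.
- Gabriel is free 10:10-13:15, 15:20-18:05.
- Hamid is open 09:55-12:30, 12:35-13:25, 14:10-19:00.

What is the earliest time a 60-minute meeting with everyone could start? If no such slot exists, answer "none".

Imani ∩ Nadia: 10:00-10:25, 14:45-15:55, 16:40-19:00.
Imani ∩ Nadia ∩ Yuki: 16:40-18:40.
Imani ∩ Nadia ∩ Yuki ∩ Gabriel: 16:40-18:05.
Imani ∩ Nadia ∩ Yuki ∩ Gabriel ∩ Hamid: 16:40-18:05.
Those are the intersection windows.
The first common window of at least 60 minutes is 16:40-18:05, so the earliest start is 16:40.

16:40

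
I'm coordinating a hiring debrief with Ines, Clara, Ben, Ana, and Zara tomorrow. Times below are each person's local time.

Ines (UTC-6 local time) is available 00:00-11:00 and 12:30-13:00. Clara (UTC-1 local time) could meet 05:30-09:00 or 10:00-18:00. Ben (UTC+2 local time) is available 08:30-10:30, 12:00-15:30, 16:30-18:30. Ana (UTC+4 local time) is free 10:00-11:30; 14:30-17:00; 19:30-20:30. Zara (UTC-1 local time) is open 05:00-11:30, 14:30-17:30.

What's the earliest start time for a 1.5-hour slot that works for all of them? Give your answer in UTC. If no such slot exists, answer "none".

11:00

Ines in UTC: 06:00-17:00, 18:30-19:00 (add 6h to convert from UTC-6).
Clara in UTC: 06:30-10:00, 11:00-19:00 (add 1h to convert from UTC-1).
Ben in UTC: 06:30-08:30, 10:00-13:30, 14:30-16:30 (subtract 2h to convert from UTC+2).
Ana in UTC: 06:00-07:30, 10:30-13:00, 15:30-16:30 (subtract 4h to convert from UTC+4).
Zara in UTC: 06:00-12:30, 15:30-18:30 (add 1h to convert from UTC-1).
Ines ∩ Clara: 06:30-10:00, 11:00-17:00, 18:30-19:00.
Ines ∩ Clara ∩ Ben: 06:30-08:30, 11:00-13:30, 14:30-16:30.
Ines ∩ Clara ∩ Ben ∩ Ana: 06:30-07:30, 11:00-13:00, 15:30-16:30.
Ines ∩ Clara ∩ Ben ∩ Ana ∩ Zara: 06:30-07:30, 11:00-12:30, 15:30-16:30.
The first common window of at least 90 minutes is 11:00-12:30, so the earliest start is 11:00.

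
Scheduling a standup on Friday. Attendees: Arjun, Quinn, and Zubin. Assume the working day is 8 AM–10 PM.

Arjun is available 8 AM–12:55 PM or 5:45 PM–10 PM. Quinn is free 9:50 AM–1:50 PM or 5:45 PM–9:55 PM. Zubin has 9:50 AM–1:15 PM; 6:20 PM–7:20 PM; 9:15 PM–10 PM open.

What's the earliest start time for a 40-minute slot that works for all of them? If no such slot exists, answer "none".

Arjun ∩ Quinn: 09:50-12:55, 17:45-21:55.
Arjun ∩ Quinn ∩ Zubin: 09:50-12:55, 18:20-19:20, 21:15-21:55.
The first common window of at least 40 minutes is 09:50-12:55, so the earliest start is 09:50.

09:50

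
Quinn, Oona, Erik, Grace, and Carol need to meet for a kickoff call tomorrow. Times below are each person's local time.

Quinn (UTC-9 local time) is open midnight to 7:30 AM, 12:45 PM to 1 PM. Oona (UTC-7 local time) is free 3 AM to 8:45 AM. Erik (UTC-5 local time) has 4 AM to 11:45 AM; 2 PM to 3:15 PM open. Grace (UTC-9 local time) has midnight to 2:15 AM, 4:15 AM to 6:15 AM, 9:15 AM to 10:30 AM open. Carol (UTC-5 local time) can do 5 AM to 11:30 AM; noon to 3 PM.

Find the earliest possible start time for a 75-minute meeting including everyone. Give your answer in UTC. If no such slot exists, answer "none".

10:00

Quinn in UTC: 09:00-16:30, 21:45-22:00 (add 9h to convert from UTC-9).
Oona in UTC: 10:00-15:45 (add 7h to convert from UTC-7).
Erik in UTC: 09:00-16:45, 19:00-20:15 (add 5h to convert from UTC-5).
Grace in UTC: 09:00-11:15, 13:15-15:15, 18:15-19:30 (add 9h to convert from UTC-9).
Carol in UTC: 10:00-16:30, 17:00-20:00 (add 5h to convert from UTC-5).
Quinn ∩ Oona: 10:00-15:45.
Quinn ∩ Oona ∩ Erik: 10:00-15:45.
Quinn ∩ Oona ∩ Erik ∩ Grace: 10:00-11:15, 13:15-15:15.
Quinn ∩ Oona ∩ Erik ∩ Grace ∩ Carol: 10:00-11:15, 13:15-15:15.
The first common window of at least 75 minutes is 10:00-11:15, so the earliest start is 10:00.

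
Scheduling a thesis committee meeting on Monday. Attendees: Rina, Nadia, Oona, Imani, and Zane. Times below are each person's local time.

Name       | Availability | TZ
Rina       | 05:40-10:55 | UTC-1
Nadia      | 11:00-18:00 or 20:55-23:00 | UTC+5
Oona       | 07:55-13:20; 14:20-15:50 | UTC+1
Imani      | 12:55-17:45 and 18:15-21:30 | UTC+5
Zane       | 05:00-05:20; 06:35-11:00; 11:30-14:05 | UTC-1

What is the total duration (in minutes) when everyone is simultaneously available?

240

Rina in UTC: 06:40-11:55 (add 1h to convert from UTC-1).
Nadia in UTC: 06:00-13:00, 15:55-18:00 (subtract 5h to convert from UTC+5).
Oona in UTC: 06:55-12:20, 13:20-14:50 (subtract 1h to convert from UTC+1).
Imani in UTC: 07:55-12:45, 13:15-16:30 (subtract 5h to convert from UTC+5).
Zane in UTC: 06:00-06:20, 07:35-12:00, 12:30-15:05 (add 1h to convert from UTC-1).
Rina ∩ Nadia: 06:40-11:55.
Rina ∩ Nadia ∩ Oona: 06:55-11:55.
Rina ∩ Nadia ∩ Oona ∩ Imani: 07:55-11:55.
Rina ∩ Nadia ∩ Oona ∩ Imani ∩ Zane: 07:55-11:55.
That's a single block of 240 minutes.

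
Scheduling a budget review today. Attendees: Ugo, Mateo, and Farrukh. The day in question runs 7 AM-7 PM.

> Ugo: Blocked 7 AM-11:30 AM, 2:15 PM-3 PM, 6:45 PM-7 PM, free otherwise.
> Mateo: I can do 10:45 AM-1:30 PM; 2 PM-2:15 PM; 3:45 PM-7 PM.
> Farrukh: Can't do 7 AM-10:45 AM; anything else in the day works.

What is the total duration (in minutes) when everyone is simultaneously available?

Ugo free: 11:30-14:15, 15:00-18:45 (invert busy blocks within the working day).
Mateo free: 10:45-13:30, 14:00-14:15, 15:45-19:00.
Farrukh free: 10:45-19:00 (invert busy blocks within the working day).
Ugo ∩ Mateo: 11:30-13:30, 14:00-14:15, 15:45-18:45.
Ugo ∩ Mateo ∩ Farrukh: 11:30-13:30, 14:00-14:15, 15:45-18:45.
Summing the common windows: 120 + 15 + 180 = 315 minutes.

315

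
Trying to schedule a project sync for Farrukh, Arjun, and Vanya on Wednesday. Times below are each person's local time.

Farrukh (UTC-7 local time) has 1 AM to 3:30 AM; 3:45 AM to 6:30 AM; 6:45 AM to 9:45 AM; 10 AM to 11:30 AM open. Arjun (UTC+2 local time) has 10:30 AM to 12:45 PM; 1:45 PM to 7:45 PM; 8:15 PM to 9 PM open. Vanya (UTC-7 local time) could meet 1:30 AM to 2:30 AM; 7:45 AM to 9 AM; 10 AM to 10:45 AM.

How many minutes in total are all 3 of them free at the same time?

180

Farrukh in UTC: 08:00-10:30, 10:45-13:30, 13:45-16:45, 17:00-18:30 (add 7h to convert from UTC-7).
Arjun in UTC: 08:30-10:45, 11:45-17:45, 18:15-19:00 (subtract 2h to convert from UTC+2).
Vanya in UTC: 08:30-09:30, 14:45-16:00, 17:00-17:45 (add 7h to convert from UTC-7).
Farrukh ∩ Arjun: 08:30-10:30, 11:45-13:30, 13:45-16:45, 17:00-17:45, 18:15-18:30.
Farrukh ∩ Arjun ∩ Vanya: 08:30-09:30, 14:45-16:00, 17:00-17:45.
So the common availability across everyone is 08:30-09:30, 14:45-16:00, 17:00-17:45.
Summing the common windows: 60 + 75 + 45 = 180 minutes.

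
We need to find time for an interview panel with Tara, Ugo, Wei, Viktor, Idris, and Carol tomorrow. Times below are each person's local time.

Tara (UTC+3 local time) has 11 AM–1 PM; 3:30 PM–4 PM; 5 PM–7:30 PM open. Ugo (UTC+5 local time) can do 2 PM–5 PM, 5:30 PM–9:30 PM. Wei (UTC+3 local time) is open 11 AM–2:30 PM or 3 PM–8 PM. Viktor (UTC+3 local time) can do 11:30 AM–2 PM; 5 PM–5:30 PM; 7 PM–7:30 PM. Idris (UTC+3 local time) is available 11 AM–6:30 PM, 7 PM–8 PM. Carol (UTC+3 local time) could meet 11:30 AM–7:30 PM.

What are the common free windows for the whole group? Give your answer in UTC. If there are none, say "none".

Tara in UTC: 08:00-10:00, 12:30-13:00, 14:00-16:30 (subtract 3h to convert from UTC+3).
Ugo in UTC: 09:00-12:00, 12:30-16:30 (subtract 5h to convert from UTC+5).
Wei in UTC: 08:00-11:30, 12:00-17:00 (subtract 3h to convert from UTC+3).
Viktor in UTC: 08:30-11:00, 14:00-14:30, 16:00-16:30 (subtract 3h to convert from UTC+3).
Idris in UTC: 08:00-15:30, 16:00-17:00 (subtract 3h to convert from UTC+3).
Carol in UTC: 08:30-16:30 (subtract 3h to convert from UTC+3).
Tara ∩ Ugo: 09:00-10:00, 12:30-13:00, 14:00-16:30.
Tara ∩ Ugo ∩ Wei: 09:00-10:00, 12:30-13:00, 14:00-16:30.
Tara ∩ Ugo ∩ Wei ∩ Viktor: 09:00-10:00, 14:00-14:30, 16:00-16:30.
Tara ∩ Ugo ∩ Wei ∩ Viktor ∩ Idris: 09:00-10:00, 14:00-14:30, 16:00-16:30.
Tara ∩ Ugo ∩ Wei ∩ Viktor ∩ Idris ∩ Carol: 09:00-10:00, 14:00-14:30, 16:00-16:30.

09:00-10:00, 14:00-14:30, 16:00-16:30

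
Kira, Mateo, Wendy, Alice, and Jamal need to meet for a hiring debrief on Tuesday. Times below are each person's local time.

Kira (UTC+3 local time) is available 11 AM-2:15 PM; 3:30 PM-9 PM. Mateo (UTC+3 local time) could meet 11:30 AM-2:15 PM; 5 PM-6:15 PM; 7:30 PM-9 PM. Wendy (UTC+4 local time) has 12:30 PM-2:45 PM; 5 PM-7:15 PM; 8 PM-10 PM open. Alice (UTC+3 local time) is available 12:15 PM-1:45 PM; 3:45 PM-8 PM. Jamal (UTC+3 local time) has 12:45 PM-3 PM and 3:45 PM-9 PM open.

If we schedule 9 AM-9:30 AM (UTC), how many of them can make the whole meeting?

Kira in UTC: 08:00-11:15, 12:30-18:00 (subtract 3h to convert from UTC+3).
Mateo in UTC: 08:30-11:15, 14:00-15:15, 16:30-18:00 (subtract 3h to convert from UTC+3).
Wendy in UTC: 08:30-10:45, 13:00-15:15, 16:00-18:00 (subtract 4h to convert from UTC+4).
Alice in UTC: 09:15-10:45, 12:45-17:00 (subtract 3h to convert from UTC+3).
Jamal in UTC: 09:45-12:00, 12:45-18:00 (subtract 3h to convert from UTC+3).
Kira, Mateo, and Wendy can make the full 09:00-09:30 slot — that's 3.

3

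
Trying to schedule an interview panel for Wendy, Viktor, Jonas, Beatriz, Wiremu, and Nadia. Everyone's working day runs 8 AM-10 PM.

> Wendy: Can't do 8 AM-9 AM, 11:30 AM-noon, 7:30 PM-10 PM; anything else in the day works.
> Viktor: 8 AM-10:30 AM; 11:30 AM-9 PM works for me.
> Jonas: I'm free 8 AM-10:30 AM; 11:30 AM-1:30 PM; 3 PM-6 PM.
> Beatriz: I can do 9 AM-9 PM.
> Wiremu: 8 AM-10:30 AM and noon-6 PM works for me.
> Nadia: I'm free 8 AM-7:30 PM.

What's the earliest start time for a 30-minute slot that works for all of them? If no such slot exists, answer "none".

09:00

Wendy free: 09:00-11:30, 12:00-19:30 (invert busy blocks within the working day).
Viktor free: 08:00-10:30, 11:30-21:00.
Jonas free: 08:00-10:30, 11:30-13:30, 15:00-18:00.
Beatriz free: 09:00-21:00.
Wiremu free: 08:00-10:30, 12:00-18:00.
Nadia free: 08:00-19:30.
Wendy ∩ Viktor: 09:00-10:30, 12:00-19:30.
Wendy ∩ Viktor ∩ Jonas: 09:00-10:30, 12:00-13:30, 15:00-18:00.
Wendy ∩ Viktor ∩ Jonas ∩ Beatriz: 09:00-10:30, 12:00-13:30, 15:00-18:00.
Wendy ∩ Viktor ∩ Jonas ∩ Beatriz ∩ Wiremu: 09:00-10:30, 12:00-13:30, 15:00-18:00.
Wendy ∩ Viktor ∩ Jonas ∩ Beatriz ∩ Wiremu ∩ Nadia: 09:00-10:30, 12:00-13:30, 15:00-18:00.
Those are the intersection windows.
The first common window of at least 30 minutes is 09:00-10:30, so the earliest start is 09:00.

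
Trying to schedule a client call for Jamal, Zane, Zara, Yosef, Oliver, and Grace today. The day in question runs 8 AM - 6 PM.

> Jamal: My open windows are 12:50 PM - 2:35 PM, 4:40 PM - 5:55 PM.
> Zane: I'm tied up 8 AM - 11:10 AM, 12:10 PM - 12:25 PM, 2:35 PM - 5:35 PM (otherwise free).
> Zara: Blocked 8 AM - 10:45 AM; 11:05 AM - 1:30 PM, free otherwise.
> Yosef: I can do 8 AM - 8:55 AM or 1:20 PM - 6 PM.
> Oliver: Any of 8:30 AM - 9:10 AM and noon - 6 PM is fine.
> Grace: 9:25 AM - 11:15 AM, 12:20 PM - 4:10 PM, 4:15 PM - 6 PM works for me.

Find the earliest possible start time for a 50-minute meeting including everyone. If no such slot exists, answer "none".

13:30

Jamal free: 12:50-14:35, 16:40-17:55.
Zane free: 11:10-12:10, 12:25-14:35, 17:35-18:00 (invert busy blocks within the working day).
Zara free: 10:45-11:05, 13:30-18:00 (invert busy blocks within the working day).
Yosef free: 08:00-08:55, 13:20-18:00.
Oliver free: 08:30-09:10, 12:00-18:00.
Grace free: 09:25-11:15, 12:20-16:10, 16:15-18:00.
Jamal ∩ Zane: 12:50-14:35, 17:35-17:55.
Jamal ∩ Zane ∩ Zara: 13:30-14:35, 17:35-17:55.
Jamal ∩ Zane ∩ Zara ∩ Yosef: 13:30-14:35, 17:35-17:55.
Jamal ∩ Zane ∩ Zara ∩ Yosef ∩ Oliver: 13:30-14:35, 17:35-17:55.
Jamal ∩ Zane ∩ Zara ∩ Yosef ∩ Oliver ∩ Grace: 13:30-14:35, 17:35-17:55.
Those are the intersection windows.
The first common window of at least 50 minutes is 13:30-14:35, so the earliest start is 13:30.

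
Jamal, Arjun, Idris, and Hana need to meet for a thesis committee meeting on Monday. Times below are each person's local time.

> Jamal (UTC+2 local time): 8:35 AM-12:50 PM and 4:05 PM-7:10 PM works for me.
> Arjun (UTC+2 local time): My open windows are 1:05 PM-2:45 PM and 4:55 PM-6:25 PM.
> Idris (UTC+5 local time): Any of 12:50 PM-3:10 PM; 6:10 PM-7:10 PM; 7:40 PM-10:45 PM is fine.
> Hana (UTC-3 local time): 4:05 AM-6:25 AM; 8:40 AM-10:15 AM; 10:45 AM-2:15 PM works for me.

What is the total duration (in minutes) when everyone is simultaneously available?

90

Jamal in UTC: 06:35-10:50, 14:05-17:10 (subtract 2h to convert from UTC+2).
Arjun in UTC: 11:05-12:45, 14:55-16:25 (subtract 2h to convert from UTC+2).
Idris in UTC: 07:50-10:10, 13:10-14:10, 14:40-17:45 (subtract 5h to convert from UTC+5).
Hana in UTC: 07:05-09:25, 11:40-13:15, 13:45-17:15 (add 3h to convert from UTC-3).
Jamal ∩ Arjun: 14:55-16:25.
Jamal ∩ Arjun ∩ Idris: 14:55-16:25.
Jamal ∩ Arjun ∩ Idris ∩ Hana: 14:55-16:25.
That's a single block of 90 minutes.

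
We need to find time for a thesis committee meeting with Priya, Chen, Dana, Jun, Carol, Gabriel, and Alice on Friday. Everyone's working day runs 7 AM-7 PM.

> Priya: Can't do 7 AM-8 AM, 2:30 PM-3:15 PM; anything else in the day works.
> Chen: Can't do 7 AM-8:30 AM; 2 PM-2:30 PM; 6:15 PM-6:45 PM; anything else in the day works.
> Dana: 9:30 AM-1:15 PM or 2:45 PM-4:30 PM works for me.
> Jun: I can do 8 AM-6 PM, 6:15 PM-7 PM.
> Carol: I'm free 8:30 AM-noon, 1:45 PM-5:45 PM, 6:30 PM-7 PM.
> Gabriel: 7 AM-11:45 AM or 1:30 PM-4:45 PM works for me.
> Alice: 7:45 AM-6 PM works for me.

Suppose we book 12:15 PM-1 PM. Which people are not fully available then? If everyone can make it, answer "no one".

Carol, Gabriel

Priya free: 08:00-14:30, 15:15-19:00 (invert busy blocks within the working day).
Chen free: 08:30-14:00, 14:30-18:15, 18:45-19:00 (invert busy blocks within the working day).
Dana free: 09:30-13:15, 14:45-16:30.
Jun free: 08:00-18:00, 18:15-19:00.
Carol free: 08:30-12:00, 13:45-17:45, 18:30-19:00.
Gabriel free: 07:00-11:45, 13:30-16:45.
Alice free: 07:45-18:00.
Priya: free for 12:15-13:00. Chen: free for 12:15-13:00. Dana: free for 12:15-13:00. Jun: free for 12:15-13:00. Carol: not fully free for 12:15-13:00. Gabriel: not fully free for 12:15-13:00. Alice: free for 12:15-13:00.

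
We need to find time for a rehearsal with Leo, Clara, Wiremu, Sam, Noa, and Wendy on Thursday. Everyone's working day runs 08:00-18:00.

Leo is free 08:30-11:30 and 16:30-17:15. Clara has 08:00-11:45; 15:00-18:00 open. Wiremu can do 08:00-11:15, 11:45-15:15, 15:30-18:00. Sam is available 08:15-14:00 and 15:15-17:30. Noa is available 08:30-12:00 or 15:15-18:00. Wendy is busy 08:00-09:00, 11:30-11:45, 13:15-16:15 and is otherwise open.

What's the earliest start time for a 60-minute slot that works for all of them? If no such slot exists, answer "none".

Leo free: 08:30-11:30, 16:30-17:15.
Clara free: 08:00-11:45, 15:00-18:00.
Wiremu free: 08:00-11:15, 11:45-15:15, 15:30-18:00.
Sam free: 08:15-14:00, 15:15-17:30.
Noa free: 08:30-12:00, 15:15-18:00.
Wendy free: 09:00-11:30, 11:45-13:15, 16:15-18:00 (invert busy blocks within the working day).
Leo ∩ Clara: 08:30-11:30, 16:30-17:15.
Leo ∩ Clara ∩ Wiremu: 08:30-11:15, 16:30-17:15.
Leo ∩ Clara ∩ Wiremu ∩ Sam: 08:30-11:15, 16:30-17:15.
Leo ∩ Clara ∩ Wiremu ∩ Sam ∩ Noa: 08:30-11:15, 16:30-17:15.
Leo ∩ Clara ∩ Wiremu ∩ Sam ∩ Noa ∩ Wendy: 09:00-11:15, 16:30-17:15.
So the common availability across everyone is 09:00-11:15, 16:30-17:15.
The first common window of at least 60 minutes is 09:00-11:15, so the earliest start is 09:00.

09:00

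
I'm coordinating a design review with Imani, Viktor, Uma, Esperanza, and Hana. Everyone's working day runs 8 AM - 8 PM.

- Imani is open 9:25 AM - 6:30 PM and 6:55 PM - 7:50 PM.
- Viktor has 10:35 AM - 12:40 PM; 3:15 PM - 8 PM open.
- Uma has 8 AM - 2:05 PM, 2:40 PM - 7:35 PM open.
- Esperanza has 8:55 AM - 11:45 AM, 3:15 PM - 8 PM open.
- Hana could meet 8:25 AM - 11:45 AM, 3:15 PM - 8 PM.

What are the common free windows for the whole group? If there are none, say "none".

Imani ∩ Viktor: 10:35-12:40, 15:15-18:30, 18:55-19:50.
Imani ∩ Viktor ∩ Uma: 10:35-12:40, 15:15-18:30, 18:55-19:35.
Imani ∩ Viktor ∩ Uma ∩ Esperanza: 10:35-11:45, 15:15-18:30, 18:55-19:35.
Imani ∩ Viktor ∩ Uma ∩ Esperanza ∩ Hana: 10:35-11:45, 15:15-18:30, 18:55-19:35.
So the common availability across everyone is 10:35-11:45, 15:15-18:30, 18:55-19:35.

10:35-11:45, 15:15-18:30, 18:55-19:35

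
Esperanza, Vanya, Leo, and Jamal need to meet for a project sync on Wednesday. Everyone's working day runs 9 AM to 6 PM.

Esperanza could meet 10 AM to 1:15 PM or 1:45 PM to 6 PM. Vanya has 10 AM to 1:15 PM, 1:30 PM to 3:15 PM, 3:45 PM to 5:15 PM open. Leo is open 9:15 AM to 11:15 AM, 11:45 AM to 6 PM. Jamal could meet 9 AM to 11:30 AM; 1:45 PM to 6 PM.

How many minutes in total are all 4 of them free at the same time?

Esperanza ∩ Vanya: 10:00-13:15, 13:45-15:15, 15:45-17:15.
Esperanza ∩ Vanya ∩ Leo: 10:00-11:15, 11:45-13:15, 13:45-15:15, 15:45-17:15.
Esperanza ∩ Vanya ∩ Leo ∩ Jamal: 10:00-11:15, 13:45-15:15, 15:45-17:15.
Summing the common windows: 75 + 90 + 90 = 255 minutes.

255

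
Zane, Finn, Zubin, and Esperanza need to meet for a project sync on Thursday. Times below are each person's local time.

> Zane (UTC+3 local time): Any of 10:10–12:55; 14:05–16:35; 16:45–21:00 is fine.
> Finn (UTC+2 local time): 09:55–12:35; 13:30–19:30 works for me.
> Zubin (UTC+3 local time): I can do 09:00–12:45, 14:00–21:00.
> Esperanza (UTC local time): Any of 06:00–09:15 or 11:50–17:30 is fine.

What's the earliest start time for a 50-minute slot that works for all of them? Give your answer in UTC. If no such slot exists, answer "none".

Zane in UTC: 07:10-09:55, 11:05-13:35, 13:45-18:00 (subtract 3h to convert from UTC+3).
Finn in UTC: 07:55-10:35, 11:30-17:30 (subtract 2h to convert from UTC+2).
Zubin in UTC: 06:00-09:45, 11:00-18:00 (subtract 3h to convert from UTC+3).
Esperanza in UTC: 06:00-09:15, 11:50-17:30.
Zane ∩ Finn: 07:55-09:55, 11:30-13:35, 13:45-17:30.
Zane ∩ Finn ∩ Zubin: 07:55-09:45, 11:30-13:35, 13:45-17:30.
Zane ∩ Finn ∩ Zubin ∩ Esperanza: 07:55-09:15, 11:50-13:35, 13:45-17:30.
The first common window of at least 50 minutes is 07:55-09:15, so the earliest start is 07:55.

07:55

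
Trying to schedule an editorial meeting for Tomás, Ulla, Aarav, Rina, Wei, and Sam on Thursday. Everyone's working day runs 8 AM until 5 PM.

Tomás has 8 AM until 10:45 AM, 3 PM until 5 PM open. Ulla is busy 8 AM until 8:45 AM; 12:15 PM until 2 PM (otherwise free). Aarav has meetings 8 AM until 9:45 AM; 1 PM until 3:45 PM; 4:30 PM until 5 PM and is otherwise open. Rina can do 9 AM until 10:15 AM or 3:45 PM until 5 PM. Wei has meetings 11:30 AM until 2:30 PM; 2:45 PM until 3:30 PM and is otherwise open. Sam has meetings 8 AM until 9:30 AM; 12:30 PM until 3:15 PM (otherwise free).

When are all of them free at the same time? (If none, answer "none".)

Tomás free: 08:00-10:45, 15:00-17:00.
Ulla free: 08:45-12:15, 14:00-17:00 (invert busy blocks within the working day).
Aarav free: 09:45-13:00, 15:45-16:30 (invert busy blocks within the working day).
Rina free: 09:00-10:15, 15:45-17:00.
Wei free: 08:00-11:30, 14:30-14:45, 15:30-17:00 (invert busy blocks within the working day).
Sam free: 09:30-12:30, 15:15-17:00 (invert busy blocks within the working day).
Tomás ∩ Ulla: 08:45-10:45, 15:00-17:00.
Tomás ∩ Ulla ∩ Aarav: 09:45-10:45, 15:45-16:30.
Tomás ∩ Ulla ∩ Aarav ∩ Rina: 09:45-10:15, 15:45-16:30.
Tomás ∩ Ulla ∩ Aarav ∩ Rina ∩ Wei: 09:45-10:15, 15:45-16:30.
Tomás ∩ Ulla ∩ Aarav ∩ Rina ∩ Wei ∩ Sam: 09:45-10:15, 15:45-16:30.

09:45-10:15, 15:45-16:30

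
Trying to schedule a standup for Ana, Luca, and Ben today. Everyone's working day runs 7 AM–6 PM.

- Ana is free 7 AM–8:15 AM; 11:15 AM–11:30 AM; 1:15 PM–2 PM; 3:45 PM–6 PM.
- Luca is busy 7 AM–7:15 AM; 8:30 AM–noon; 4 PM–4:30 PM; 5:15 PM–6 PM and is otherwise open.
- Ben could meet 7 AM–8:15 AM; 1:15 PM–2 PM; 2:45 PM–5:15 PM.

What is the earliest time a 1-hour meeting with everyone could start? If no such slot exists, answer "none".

Ana free: 07:00-08:15, 11:15-11:30, 13:15-14:00, 15:45-18:00.
Luca free: 07:15-08:30, 12:00-16:00, 16:30-17:15 (invert busy blocks within the working day).
Ben free: 07:00-08:15, 13:15-14:00, 14:45-17:15.
Ana ∩ Luca: 07:15-08:15, 13:15-14:00, 15:45-16:00, 16:30-17:15.
Ana ∩ Luca ∩ Ben: 07:15-08:15, 13:15-14:00, 15:45-16:00, 16:30-17:15.
The first common window of at least 60 minutes is 07:15-08:15, so the earliest start is 07:15.

07:15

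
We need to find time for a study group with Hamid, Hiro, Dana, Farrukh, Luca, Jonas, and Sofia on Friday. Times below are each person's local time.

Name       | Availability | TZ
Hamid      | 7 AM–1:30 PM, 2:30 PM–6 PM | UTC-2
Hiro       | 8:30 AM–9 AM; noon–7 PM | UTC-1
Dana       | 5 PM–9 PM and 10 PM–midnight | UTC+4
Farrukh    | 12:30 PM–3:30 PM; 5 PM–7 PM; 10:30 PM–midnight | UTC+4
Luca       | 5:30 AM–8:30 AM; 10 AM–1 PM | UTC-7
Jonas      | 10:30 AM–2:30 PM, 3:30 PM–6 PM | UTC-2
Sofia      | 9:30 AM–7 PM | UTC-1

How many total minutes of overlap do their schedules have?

210

Hamid in UTC: 09:00-15:30, 16:30-20:00 (add 2h to convert from UTC-2).
Hiro in UTC: 09:30-10:00, 13:00-20:00 (add 1h to convert from UTC-1).
Dana in UTC: 13:00-17:00, 18:00-20:00 (subtract 4h to convert from UTC+4).
Farrukh in UTC: 08:30-11:30, 13:00-15:00, 18:30-20:00 (subtract 4h to convert from UTC+4).
Luca in UTC: 12:30-15:30, 17:00-20:00 (add 7h to convert from UTC-7).
Jonas in UTC: 12:30-16:30, 17:30-20:00 (add 2h to convert from UTC-2).
Sofia in UTC: 10:30-20:00 (add 1h to convert from UTC-1).
Hamid ∩ Hiro: 09:30-10:00, 13:00-15:30, 16:30-20:00.
Hamid ∩ Hiro ∩ Dana: 13:00-15:30, 16:30-17:00, 18:00-20:00.
Hamid ∩ Hiro ∩ Dana ∩ Farrukh: 13:00-15:00, 18:30-20:00.
Hamid ∩ Hiro ∩ Dana ∩ Farrukh ∩ Luca: 13:00-15:00, 18:30-20:00.
Hamid ∩ Hiro ∩ Dana ∩ Farrukh ∩ Luca ∩ Jonas: 13:00-15:00, 18:30-20:00.
Hamid ∩ Hiro ∩ Dana ∩ Farrukh ∩ Luca ∩ Jonas ∩ Sofia: 13:00-15:00, 18:30-20:00.
Summing the common windows: 120 + 90 = 210 minutes.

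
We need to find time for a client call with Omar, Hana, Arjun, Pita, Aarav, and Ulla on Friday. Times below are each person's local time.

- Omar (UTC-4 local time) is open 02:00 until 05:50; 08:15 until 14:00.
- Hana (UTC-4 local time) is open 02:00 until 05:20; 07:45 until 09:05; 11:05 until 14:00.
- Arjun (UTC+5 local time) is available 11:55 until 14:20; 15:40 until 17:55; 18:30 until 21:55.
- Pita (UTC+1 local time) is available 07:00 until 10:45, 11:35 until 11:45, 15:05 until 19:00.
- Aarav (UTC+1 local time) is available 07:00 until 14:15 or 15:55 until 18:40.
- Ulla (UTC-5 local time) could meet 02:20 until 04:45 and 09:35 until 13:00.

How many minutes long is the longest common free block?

120

Omar in UTC: 06:00-09:50, 12:15-18:00 (add 4h to convert from UTC-4).
Hana in UTC: 06:00-09:20, 11:45-13:05, 15:05-18:00 (add 4h to convert from UTC-4).
Arjun in UTC: 06:55-09:20, 10:40-12:55, 13:30-16:55 (subtract 5h to convert from UTC+5).
Pita in UTC: 06:00-09:45, 10:35-10:45, 14:05-18:00 (subtract 1h to convert from UTC+1).
Aarav in UTC: 06:00-13:15, 14:55-17:40 (subtract 1h to convert from UTC+1).
Ulla in UTC: 07:20-09:45, 14:35-18:00 (add 5h to convert from UTC-5).
Omar ∩ Hana: 06:00-09:20, 12:15-13:05, 15:05-18:00.
Omar ∩ Hana ∩ Arjun: 06:55-09:20, 12:15-12:55, 15:05-16:55.
Omar ∩ Hana ∩ Arjun ∩ Pita: 06:55-09:20, 15:05-16:55.
Omar ∩ Hana ∩ Arjun ∩ Pita ∩ Aarav: 06:55-09:20, 15:05-16:55.
Omar ∩ Hana ∩ Arjun ∩ Pita ∩ Aarav ∩ Ulla: 07:20-09:20, 15:05-16:55.
Those are the intersection windows.
The longest is 07:20-09:20 at 120 minutes.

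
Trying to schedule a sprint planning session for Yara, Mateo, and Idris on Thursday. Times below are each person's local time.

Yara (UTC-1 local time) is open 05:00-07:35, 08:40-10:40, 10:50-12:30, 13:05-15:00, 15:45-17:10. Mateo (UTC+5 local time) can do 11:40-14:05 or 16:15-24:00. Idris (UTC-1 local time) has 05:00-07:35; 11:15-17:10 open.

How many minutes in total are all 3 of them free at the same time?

390

Yara in UTC: 06:00-08:35, 09:40-11:40, 11:50-13:30, 14:05-16:00, 16:45-18:10 (add 1h to convert from UTC-1).
Mateo in UTC: 06:40-09:05, 11:15-19:00 (subtract 5h to convert from UTC+5).
Idris in UTC: 06:00-08:35, 12:15-18:10 (add 1h to convert from UTC-1).
Yara ∩ Mateo: 06:40-08:35, 11:15-11:40, 11:50-13:30, 14:05-16:00, 16:45-18:10.
Yara ∩ Mateo ∩ Idris: 06:40-08:35, 12:15-13:30, 14:05-16:00, 16:45-18:10.
Summing the common windows: 115 + 75 + 115 + 85 = 390 minutes.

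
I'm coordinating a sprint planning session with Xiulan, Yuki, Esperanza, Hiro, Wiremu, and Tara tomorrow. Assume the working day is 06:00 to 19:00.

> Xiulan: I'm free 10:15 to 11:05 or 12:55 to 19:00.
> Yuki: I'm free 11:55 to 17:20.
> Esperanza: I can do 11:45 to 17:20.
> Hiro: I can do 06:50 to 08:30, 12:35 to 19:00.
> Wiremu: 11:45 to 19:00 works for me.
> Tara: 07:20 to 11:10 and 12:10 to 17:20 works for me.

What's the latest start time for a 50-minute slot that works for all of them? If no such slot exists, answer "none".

16:30

Xiulan ∩ Yuki: 12:55-17:20.
Xiulan ∩ Yuki ∩ Esperanza: 12:55-17:20.
Xiulan ∩ Yuki ∩ Esperanza ∩ Hiro: 12:55-17:20.
Xiulan ∩ Yuki ∩ Esperanza ∩ Hiro ∩ Wiremu: 12:55-17:20.
Xiulan ∩ Yuki ∩ Esperanza ∩ Hiro ∩ Wiremu ∩ Tara: 12:55-17:20.
The last common window of at least 50 minutes is 12:55-17:20; a 50-minute meeting can start as late as 16:30 and still end by 17:20.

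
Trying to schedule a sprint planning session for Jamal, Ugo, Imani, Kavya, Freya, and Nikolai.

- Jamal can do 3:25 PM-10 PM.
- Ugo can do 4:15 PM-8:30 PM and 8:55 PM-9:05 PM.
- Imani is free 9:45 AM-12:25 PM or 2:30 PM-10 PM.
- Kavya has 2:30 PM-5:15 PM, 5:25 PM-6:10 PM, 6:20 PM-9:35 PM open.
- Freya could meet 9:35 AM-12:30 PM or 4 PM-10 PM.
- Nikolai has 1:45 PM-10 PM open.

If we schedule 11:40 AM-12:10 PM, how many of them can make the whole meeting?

Imani and Freya can make the full 11:40-12:10 slot — that's 2.

2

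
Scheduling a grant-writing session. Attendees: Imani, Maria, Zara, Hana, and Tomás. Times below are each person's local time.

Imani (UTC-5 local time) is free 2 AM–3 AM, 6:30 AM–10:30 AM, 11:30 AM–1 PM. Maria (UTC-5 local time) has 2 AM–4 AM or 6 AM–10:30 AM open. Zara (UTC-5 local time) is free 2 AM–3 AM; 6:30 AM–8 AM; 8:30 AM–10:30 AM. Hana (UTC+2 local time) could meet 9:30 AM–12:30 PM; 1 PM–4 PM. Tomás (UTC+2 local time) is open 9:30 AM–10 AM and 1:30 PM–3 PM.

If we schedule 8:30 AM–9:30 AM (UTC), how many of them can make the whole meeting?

1

Imani in UTC: 07:00-08:00, 11:30-15:30, 16:30-18:00 (add 5h to convert from UTC-5).
Maria in UTC: 07:00-09:00, 11:00-15:30 (add 5h to convert from UTC-5).
Zara in UTC: 07:00-08:00, 11:30-13:00, 13:30-15:30 (add 5h to convert from UTC-5).
Hana in UTC: 07:30-10:30, 11:00-14:00 (subtract 2h to convert from UTC+2).
Tomás in UTC: 07:30-08:00, 11:30-13:00 (subtract 2h to convert from UTC+2).
Hana can make the full 08:30-09:30 slot — that's 1.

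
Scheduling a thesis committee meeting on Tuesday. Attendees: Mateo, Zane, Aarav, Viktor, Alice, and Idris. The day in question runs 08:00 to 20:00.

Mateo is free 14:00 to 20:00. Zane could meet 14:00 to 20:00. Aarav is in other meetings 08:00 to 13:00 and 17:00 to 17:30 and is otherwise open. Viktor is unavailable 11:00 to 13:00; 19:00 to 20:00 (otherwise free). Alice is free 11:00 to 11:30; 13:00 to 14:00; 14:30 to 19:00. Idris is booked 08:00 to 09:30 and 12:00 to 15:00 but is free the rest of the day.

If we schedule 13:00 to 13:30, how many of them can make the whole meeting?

Mateo free: 14:00-20:00.
Zane free: 14:00-20:00.
Aarav free: 13:00-17:00, 17:30-20:00 (invert busy blocks within the working day).
Viktor free: 08:00-11:00, 13:00-19:00 (invert busy blocks within the working day).
Alice free: 11:00-11:30, 13:00-14:00, 14:30-19:00.
Idris free: 09:30-12:00, 15:00-20:00 (invert busy blocks within the working day).
Aarav, Viktor, and Alice can make the full 13:00-13:30 slot — that's 3.

3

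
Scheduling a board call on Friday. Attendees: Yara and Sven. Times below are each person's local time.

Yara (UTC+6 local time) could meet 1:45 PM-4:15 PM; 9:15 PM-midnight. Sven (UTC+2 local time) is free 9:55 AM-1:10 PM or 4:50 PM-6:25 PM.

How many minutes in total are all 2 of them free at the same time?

210

Yara in UTC: 07:45-10:15, 15:15-18:00 (subtract 6h to convert from UTC+6).
Sven in UTC: 07:55-11:10, 14:50-16:25 (subtract 2h to convert from UTC+2).
Yara ∩ Sven: 07:55-10:15, 15:15-16:25.
Summing the common windows: 140 + 70 = 210 minutes.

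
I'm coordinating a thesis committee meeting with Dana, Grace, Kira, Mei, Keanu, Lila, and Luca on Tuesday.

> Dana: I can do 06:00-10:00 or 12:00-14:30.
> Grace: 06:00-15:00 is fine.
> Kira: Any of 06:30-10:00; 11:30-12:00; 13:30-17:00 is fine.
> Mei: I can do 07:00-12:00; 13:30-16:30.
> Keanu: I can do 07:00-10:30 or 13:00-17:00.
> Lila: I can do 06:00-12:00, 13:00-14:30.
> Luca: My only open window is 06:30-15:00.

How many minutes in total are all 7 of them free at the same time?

Dana ∩ Grace: 06:00-10:00, 12:00-14:30.
Dana ∩ Grace ∩ Kira: 06:30-10:00, 13:30-14:30.
Dana ∩ Grace ∩ Kira ∩ Mei: 07:00-10:00, 13:30-14:30.
Dana ∩ Grace ∩ Kira ∩ Mei ∩ Keanu: 07:00-10:00, 13:30-14:30.
Dana ∩ Grace ∩ Kira ∩ Mei ∩ Keanu ∩ Lila: 07:00-10:00, 13:30-14:30.
Dana ∩ Grace ∩ Kira ∩ Mei ∩ Keanu ∩ Lila ∩ Luca: 07:00-10:00, 13:30-14:30.
Summing the common windows: 180 + 60 = 240 minutes.

240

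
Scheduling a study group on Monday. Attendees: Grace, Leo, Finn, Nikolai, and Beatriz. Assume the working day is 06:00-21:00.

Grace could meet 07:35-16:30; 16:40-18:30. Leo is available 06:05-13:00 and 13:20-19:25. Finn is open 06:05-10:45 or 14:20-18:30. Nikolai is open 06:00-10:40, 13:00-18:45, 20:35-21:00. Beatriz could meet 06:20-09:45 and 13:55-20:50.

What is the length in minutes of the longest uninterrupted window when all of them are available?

Grace ∩ Leo: 07:35-13:00, 13:20-16:30, 16:40-18:30.
Grace ∩ Leo ∩ Finn: 07:35-10:45, 14:20-16:30, 16:40-18:30.
Grace ∩ Leo ∩ Finn ∩ Nikolai: 07:35-10:40, 14:20-16:30, 16:40-18:30.
Grace ∩ Leo ∩ Finn ∩ Nikolai ∩ Beatriz: 07:35-09:45, 14:20-16:30, 16:40-18:30.
So the common availability across everyone is 07:35-09:45, 14:20-16:30, 16:40-18:30.
The longest is 07:35-09:45 at 130 minutes.

130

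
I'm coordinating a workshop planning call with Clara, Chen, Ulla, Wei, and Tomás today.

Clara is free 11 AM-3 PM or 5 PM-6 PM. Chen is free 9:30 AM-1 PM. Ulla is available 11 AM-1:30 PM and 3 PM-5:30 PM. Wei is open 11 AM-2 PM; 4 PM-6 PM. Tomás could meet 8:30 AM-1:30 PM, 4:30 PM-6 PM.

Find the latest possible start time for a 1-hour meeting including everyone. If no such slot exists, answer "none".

Clara ∩ Chen: 11:00-13:00.
Clara ∩ Chen ∩ Ulla: 11:00-13:00.
Clara ∩ Chen ∩ Ulla ∩ Wei: 11:00-13:00.
Clara ∩ Chen ∩ Ulla ∩ Wei ∩ Tomás: 11:00-13:00.
The last common window of at least 60 minutes is 11:00-13:00; a 60-minute meeting can start as late as 12:00 and still end by 13:00.

12:00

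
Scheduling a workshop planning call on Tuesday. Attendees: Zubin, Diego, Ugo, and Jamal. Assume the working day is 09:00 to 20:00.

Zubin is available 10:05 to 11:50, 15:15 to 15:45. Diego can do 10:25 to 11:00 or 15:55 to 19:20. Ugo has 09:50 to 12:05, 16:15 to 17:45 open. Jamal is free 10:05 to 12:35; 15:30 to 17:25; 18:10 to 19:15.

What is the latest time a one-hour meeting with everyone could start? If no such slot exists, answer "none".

Zubin ∩ Diego: 10:25-11:00.
Zubin ∩ Diego ∩ Ugo: 10:25-11:00.
Zubin ∩ Diego ∩ Ugo ∩ Jamal: 10:25-11:00.
No common window is at least 60 minutes long.

none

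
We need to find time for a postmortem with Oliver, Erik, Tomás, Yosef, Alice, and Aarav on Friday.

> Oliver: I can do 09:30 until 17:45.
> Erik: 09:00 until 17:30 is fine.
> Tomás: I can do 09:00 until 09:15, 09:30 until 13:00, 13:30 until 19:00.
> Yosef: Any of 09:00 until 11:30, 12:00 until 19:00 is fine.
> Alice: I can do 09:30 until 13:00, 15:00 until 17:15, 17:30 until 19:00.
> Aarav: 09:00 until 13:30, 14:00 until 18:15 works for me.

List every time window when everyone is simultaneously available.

Oliver ∩ Erik: 09:30-17:30.
Oliver ∩ Erik ∩ Tomás: 09:30-13:00, 13:30-17:30.
Oliver ∩ Erik ∩ Tomás ∩ Yosef: 09:30-11:30, 12:00-13:00, 13:30-17:30.
Oliver ∩ Erik ∩ Tomás ∩ Yosef ∩ Alice: 09:30-11:30, 12:00-13:00, 15:00-17:15.
Oliver ∩ Erik ∩ Tomás ∩ Yosef ∩ Alice ∩ Aarav: 09:30-11:30, 12:00-13:00, 15:00-17:15.

09:30-11:30, 12:00-13:00, 15:00-17:15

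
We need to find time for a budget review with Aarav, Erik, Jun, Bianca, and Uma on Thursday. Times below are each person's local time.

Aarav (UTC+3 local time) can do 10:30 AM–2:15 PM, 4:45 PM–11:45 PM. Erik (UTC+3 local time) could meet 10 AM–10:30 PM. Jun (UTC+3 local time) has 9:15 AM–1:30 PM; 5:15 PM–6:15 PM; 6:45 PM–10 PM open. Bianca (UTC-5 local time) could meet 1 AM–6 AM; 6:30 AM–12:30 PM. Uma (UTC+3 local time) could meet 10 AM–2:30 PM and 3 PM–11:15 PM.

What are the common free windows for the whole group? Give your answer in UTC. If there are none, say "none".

07:30-10:30, 14:15-15:15, 15:45-17:30

Aarav in UTC: 07:30-11:15, 13:45-20:45 (subtract 3h to convert from UTC+3).
Erik in UTC: 07:00-19:30 (subtract 3h to convert from UTC+3).
Jun in UTC: 06:15-10:30, 14:15-15:15, 15:45-19:00 (subtract 3h to convert from UTC+3).
Bianca in UTC: 06:00-11:00, 11:30-17:30 (add 5h to convert from UTC-5).
Uma in UTC: 07:00-11:30, 12:00-20:15 (subtract 3h to convert from UTC+3).
Aarav ∩ Erik: 07:30-11:15, 13:45-19:30.
Aarav ∩ Erik ∩ Jun: 07:30-10:30, 14:15-15:15, 15:45-19:00.
Aarav ∩ Erik ∩ Jun ∩ Bianca: 07:30-10:30, 14:15-15:15, 15:45-17:30.
Aarav ∩ Erik ∩ Jun ∩ Bianca ∩ Uma: 07:30-10:30, 14:15-15:15, 15:45-17:30.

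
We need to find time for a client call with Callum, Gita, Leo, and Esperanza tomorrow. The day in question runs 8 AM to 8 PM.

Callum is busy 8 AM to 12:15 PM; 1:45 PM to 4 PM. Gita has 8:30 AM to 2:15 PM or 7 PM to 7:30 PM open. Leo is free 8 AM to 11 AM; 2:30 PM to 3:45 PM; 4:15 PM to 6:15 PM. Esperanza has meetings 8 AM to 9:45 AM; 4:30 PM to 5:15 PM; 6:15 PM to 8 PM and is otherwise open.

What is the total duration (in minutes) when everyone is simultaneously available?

Callum free: 12:15-13:45, 16:00-20:00 (invert busy blocks within the working day).
Gita free: 08:30-14:15, 19:00-19:30.
Leo free: 08:00-11:00, 14:30-15:45, 16:15-18:15.
Esperanza free: 09:45-16:30, 17:15-18:15 (invert busy blocks within the working day).
Callum ∩ Gita: 12:15-13:45, 19:00-19:30.
Callum ∩ Gita ∩ Leo: ∅.
Callum ∩ Gita ∩ Leo ∩ Esperanza: ∅.
There is no time when everyone is free.
There is no common window, so the total is 0 minutes.

0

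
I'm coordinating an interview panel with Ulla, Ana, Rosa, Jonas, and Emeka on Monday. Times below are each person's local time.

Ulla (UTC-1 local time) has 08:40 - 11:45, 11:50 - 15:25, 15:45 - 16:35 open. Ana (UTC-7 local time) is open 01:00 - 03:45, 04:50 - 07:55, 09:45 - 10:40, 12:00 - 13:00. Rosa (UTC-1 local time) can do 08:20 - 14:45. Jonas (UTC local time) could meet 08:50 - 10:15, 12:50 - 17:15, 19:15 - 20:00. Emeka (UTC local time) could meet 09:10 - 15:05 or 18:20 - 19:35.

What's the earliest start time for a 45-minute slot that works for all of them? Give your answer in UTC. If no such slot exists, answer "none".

Ulla in UTC: 09:40-12:45, 12:50-16:25, 16:45-17:35 (add 1h to convert from UTC-1).
Ana in UTC: 08:00-10:45, 11:50-14:55, 16:45-17:40, 19:00-20:00 (add 7h to convert from UTC-7).
Rosa in UTC: 09:20-15:45 (add 1h to convert from UTC-1).
Jonas in UTC: 08:50-10:15, 12:50-17:15, 19:15-20:00.
Emeka in UTC: 09:10-15:05, 18:20-19:35.
Ulla ∩ Ana: 09:40-10:45, 11:50-12:45, 12:50-14:55, 16:45-17:35.
Ulla ∩ Ana ∩ Rosa: 09:40-10:45, 11:50-12:45, 12:50-14:55.
Ulla ∩ Ana ∩ Rosa ∩ Jonas: 09:40-10:15, 12:50-14:55.
Ulla ∩ Ana ∩ Rosa ∩ Jonas ∩ Emeka: 09:40-10:15, 12:50-14:55.
The first common window of at least 45 minutes is 12:50-14:55, so the earliest start is 12:50.

12:50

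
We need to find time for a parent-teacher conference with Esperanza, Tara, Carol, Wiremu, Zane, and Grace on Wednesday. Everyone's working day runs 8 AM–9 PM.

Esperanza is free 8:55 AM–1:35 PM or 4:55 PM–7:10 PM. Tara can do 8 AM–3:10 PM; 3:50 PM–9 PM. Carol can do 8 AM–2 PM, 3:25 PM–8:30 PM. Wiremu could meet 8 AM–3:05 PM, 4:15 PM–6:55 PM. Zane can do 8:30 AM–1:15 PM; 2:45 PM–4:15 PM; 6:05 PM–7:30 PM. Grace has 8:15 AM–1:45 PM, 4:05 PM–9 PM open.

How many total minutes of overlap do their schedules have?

Esperanza ∩ Tara: 08:55-13:35, 16:55-19:10.
Esperanza ∩ Tara ∩ Carol: 08:55-13:35, 16:55-19:10.
Esperanza ∩ Tara ∩ Carol ∩ Wiremu: 08:55-13:35, 16:55-18:55.
Esperanza ∩ Tara ∩ Carol ∩ Wiremu ∩ Zane: 08:55-13:15, 18:05-18:55.
Esperanza ∩ Tara ∩ Carol ∩ Wiremu ∩ Zane ∩ Grace: 08:55-13:15, 18:05-18:55.
So the common availability across everyone is 08:55-13:15, 18:05-18:55.
Summing the common windows: 260 + 50 = 310 minutes.

310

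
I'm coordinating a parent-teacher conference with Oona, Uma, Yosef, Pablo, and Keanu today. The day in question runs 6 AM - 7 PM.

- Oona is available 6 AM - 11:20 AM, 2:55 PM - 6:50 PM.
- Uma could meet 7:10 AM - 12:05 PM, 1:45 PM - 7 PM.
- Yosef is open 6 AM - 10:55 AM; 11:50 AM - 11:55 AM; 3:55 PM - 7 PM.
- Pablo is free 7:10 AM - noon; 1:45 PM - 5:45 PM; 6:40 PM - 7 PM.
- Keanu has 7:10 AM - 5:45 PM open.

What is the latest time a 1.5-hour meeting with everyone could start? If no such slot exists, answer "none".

Oona ∩ Uma: 07:10-11:20, 14:55-18:50.
Oona ∩ Uma ∩ Yosef: 07:10-10:55, 15:55-18:50.
Oona ∩ Uma ∩ Yosef ∩ Pablo: 07:10-10:55, 15:55-17:45, 18:40-18:50.
Oona ∩ Uma ∩ Yosef ∩ Pablo ∩ Keanu: 07:10-10:55, 15:55-17:45.
The last common window of at least 90 minutes is 15:55-17:45; a 90-minute meeting can start as late as 16:15 and still end by 17:45.

16:15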